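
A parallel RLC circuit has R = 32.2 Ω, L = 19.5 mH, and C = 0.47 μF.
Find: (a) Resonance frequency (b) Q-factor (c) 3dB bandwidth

Step 1 — Resonance: ω₀ = 1/√(LC) = 1/√(0.0195·4.7e-07) = 1.045e+04 rad/s.
Step 2 — f₀ = ω₀/(2π) = 1662 Hz.
Step 3 — Parallel Q: Q = R/(ω₀L) = 32.2/(1.045e+04·0.0195) = 0.1581.
Step 4 — Bandwidth: Δω = ω₀/Q = 6.608e+04 rad/s; BW = Δω/(2π) = 1.052e+04 Hz.

(a) f₀ = 1662 Hz  (b) Q = 0.1581  (c) BW = 1.052e+04 Hz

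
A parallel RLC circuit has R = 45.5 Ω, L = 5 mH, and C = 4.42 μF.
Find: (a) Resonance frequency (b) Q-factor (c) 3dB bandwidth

Step 1 — Resonance: ω₀ = 1/√(LC) = 1/√(0.005·4.42e-06) = 6727 rad/s.
Step 2 — f₀ = ω₀/(2π) = 1071 Hz.
Step 3 — Parallel Q: Q = R/(ω₀L) = 45.5/(6727·0.005) = 1.353.
Step 4 — Bandwidth: Δω = ω₀/Q = 4972 rad/s; BW = Δω/(2π) = 791.4 Hz.

(a) f₀ = 1071 Hz  (b) Q = 1.353  (c) BW = 791.4 Hz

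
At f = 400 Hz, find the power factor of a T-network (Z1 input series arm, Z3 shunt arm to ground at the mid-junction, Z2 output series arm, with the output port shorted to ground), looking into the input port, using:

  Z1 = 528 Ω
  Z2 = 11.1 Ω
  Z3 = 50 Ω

Step 1 — Angular frequency: ω = 2π·f = 2π·400 = 2513 rad/s.
Step 2 — Component impedances:
  Z1: Z = R = 528 Ω
  Z2: Z = R = 11.1 Ω
  Z3: Z = R = 50 Ω
Step 3 — With the output port shorted to ground, the output series arm Z2 runs from the junction to ground; the shunt arm Z3 also runs from the junction to ground. They appear in parallel: Z3 || Z2 = 9.083 Ω.
Step 4 — Series with input arm Z1: Z_in = Z1 + (Z3 || Z2) = 537.1 Ω = 537.1∠0.0° Ω.
Step 5 — Power factor: PF = cos(φ) = Re(Z)/|Z| = 537.1/537.1 = 1.
Step 6 — Type: Im(Z) = 0 ⇒ unity (phase φ = 0.0°).

PF = 1 (unity, φ = 0.0°)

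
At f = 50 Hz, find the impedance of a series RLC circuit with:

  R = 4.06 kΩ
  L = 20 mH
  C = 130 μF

Step 1 — Angular frequency: ω = 2π·f = 2π·50 = 314.2 rad/s.
Step 2 — Component impedances:
  R: Z = R = 4060 Ω
  L: Z = jωL = j·314.2·0.02 = 0 + j6.283 Ω
  C: Z = 1/(jωC) = -j/(ω·C) = 0 - j24.49 Ω
Step 3 — Series combination: Z_total = R + L + C = 4060 - j18.2 Ω = 4060∠-0.3° Ω.

Z = 4060 - j18.2 Ω = 4060∠-0.3° Ω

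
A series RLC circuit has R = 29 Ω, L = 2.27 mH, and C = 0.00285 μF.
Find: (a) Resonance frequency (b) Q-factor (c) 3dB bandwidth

Step 1 — Resonance condition Im(Z)=0 gives ω₀ = 1/√(LC).
Step 2 — ω₀ = 1/√(0.00227·2.85e-09) = 3.932e+05 rad/s.
Step 3 — f₀ = ω₀/(2π) = 6.257e+04 Hz.
Step 4 — Series Q: Q = ω₀L/R = 3.932e+05·0.00227/29 = 30.77.
Step 5 — 3dB bandwidth: Δω = ω₀/Q = 1.278e+04 rad/s; BW = Δω/(2π) = 2033 Hz.

(a) f₀ = 6.257e+04 Hz  (b) Q = 30.77  (c) BW = 2033 Hz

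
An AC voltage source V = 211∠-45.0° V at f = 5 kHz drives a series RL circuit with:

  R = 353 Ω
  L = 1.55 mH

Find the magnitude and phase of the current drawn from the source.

Step 1 — Angular frequency: ω = 2π·f = 2π·5000 = 3.142e+04 rad/s.
Step 2 — Component impedances:
  R: Z = R = 353 Ω
  L: Z = jωL = j·3.142e+04·0.00155 = 0 + j48.69 Ω
Step 3 — Series combination: Z_total = R + L = 353 + j48.69 Ω = 356.3∠7.9° Ω.
Step 4 — Source phasor: V = 211∠-45.0° V = 149.2 - j149.2 V.
Step 5 — Ohm's law: I = V / Z_total = (149.2 - j149.2) / (353 + j48.69) = 0.3576 - j0.472 A.
Step 6 — Convert to polar: |I| = 0.5921 A, ∠I = -52.9°.

I = 0.5921∠-52.9° A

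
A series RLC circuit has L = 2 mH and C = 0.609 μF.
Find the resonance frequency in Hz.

Step 1 — Resonance condition Im(Z)=0 gives ω₀ = 1/√(LC).
Step 2 — ω₀ = 1/√(0.002·6.09e-07) = 2.865e+04 rad/s.
Step 3 — f₀ = ω₀/(2π) = 4560 Hz.

f₀ = 4560 Hz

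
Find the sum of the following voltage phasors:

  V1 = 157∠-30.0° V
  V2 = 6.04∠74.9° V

Step 1 — Convert each phasor to rectangular form:
  V1 = 157·(cos(-30.0°) + j·sin(-30.0°)) = 136 - j78.5 V
  V2 = 6.04·(cos(74.9°) + j·sin(74.9°)) = 1.573 + j5.831 V
Step 2 — Sum components: V_total = 137.5 - j72.67 V.
Step 3 — Convert to polar: |V_total| = 155.6 V, ∠V_total = -27.8°.

V_total = 155.6∠-27.8° V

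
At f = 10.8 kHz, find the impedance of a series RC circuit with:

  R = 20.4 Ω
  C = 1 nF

Step 1 — Angular frequency: ω = 2π·f = 2π·1.08e+04 = 6.786e+04 rad/s.
Step 2 — Component impedances:
  R: Z = R = 20.4 Ω
  C: Z = 1/(jωC) = -j/(ω·C) = 0 - j1.474e+04 Ω
Step 3 — Series combination: Z_total = R + C = 20.4 - j1.474e+04 Ω = 1.474e+04∠-89.9° Ω.

Z = 20.4 - j1.474e+04 Ω = 1.474e+04∠-89.9° Ω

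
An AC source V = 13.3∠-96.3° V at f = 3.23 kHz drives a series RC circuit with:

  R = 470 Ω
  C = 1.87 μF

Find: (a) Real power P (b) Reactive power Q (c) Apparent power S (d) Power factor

Step 1 — Angular frequency: ω = 2π·f = 2π·3230 = 2.029e+04 rad/s.
Step 2 — Component impedances:
  R: Z = R = 470 Ω
  C: Z = 1/(jωC) = -j/(ω·C) = 0 - j26.35 Ω
Step 3 — Series combination: Z_total = R + C = 470 - j26.35 Ω = 470.7∠-3.2° Ω.
Step 4 — Source phasor: V = 13.3∠-96.3° V = -1.459 - j13.22 V.
Step 5 — Current: I = V / Z = -0.001524 - j0.02821 A = 0.02825∠-93.1° A.
Step 6 — Complex power: S = V·I* = 0.3752 - j0.02103 VA.
Step 7 — Real power: P = Re(S) = 0.3752 W.
Step 8 — Reactive power: Q = Im(S) = -0.02103 VAR.
Step 9 — Apparent power: |S| = 0.3758 VA.
Step 10 — Power factor: PF = P/|S| = 0.9984 (leading).

(a) P = 0.3752 W  (b) Q = -0.02103 VAR  (c) S = 0.3758 VA  (d) PF = 0.9984 (leading)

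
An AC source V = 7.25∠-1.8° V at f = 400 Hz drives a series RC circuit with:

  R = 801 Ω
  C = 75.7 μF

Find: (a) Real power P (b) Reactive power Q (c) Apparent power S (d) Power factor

Step 1 — Angular frequency: ω = 2π·f = 2π·400 = 2513 rad/s.
Step 2 — Component impedances:
  R: Z = R = 801 Ω
  C: Z = 1/(jωC) = -j/(ω·C) = 0 - j5.256 Ω
Step 3 — Series combination: Z_total = R + C = 801 - j5.256 Ω = 801∠-0.4° Ω.
Step 4 — Source phasor: V = 7.25∠-1.8° V = 7.246 - j0.2277 V.
Step 5 — Current: I = V / Z = 0.009048 - j0.0002249 A = 0.009051∠-1.4° A.
Step 6 — Complex power: S = V·I* = 0.06562 - j0.0004306 VA.
Step 7 — Real power: P = Re(S) = 0.06562 W.
Step 8 — Reactive power: Q = Im(S) = -0.0004306 VAR.
Step 9 — Apparent power: |S| = 0.06562 VA.
Step 10 — Power factor: PF = P/|S| = 1 (leading).

(a) P = 0.06562 W  (b) Q = -0.0004306 VAR  (c) S = 0.06562 VA  (d) PF = 1 (leading)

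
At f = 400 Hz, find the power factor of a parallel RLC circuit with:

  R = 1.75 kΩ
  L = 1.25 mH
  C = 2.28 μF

Step 1 — Angular frequency: ω = 2π·f = 2π·400 = 2513 rad/s.
Step 2 — Component impedances:
  R: Z = R = 1750 Ω
  L: Z = jωL = j·2513·0.00125 = 0 + j3.142 Ω
  C: Z = 1/(jωC) = -j/(ω·C) = 0 - j174.5 Ω
Step 3 — Parallel combination: 1/Z_total = 1/R + 1/L + 1/C; Z_total = 0.005848 + j3.199 Ω = 3.199∠89.9° Ω.
Step 4 — Power factor: PF = cos(φ) = Re(Z)/|Z| = 0.005848/3.199 = 0.001828.
Step 5 — Type: Im(Z) = 3.199 ⇒ lagging (phase φ = 89.9°).

PF = 0.001828 (lagging, φ = 89.9°)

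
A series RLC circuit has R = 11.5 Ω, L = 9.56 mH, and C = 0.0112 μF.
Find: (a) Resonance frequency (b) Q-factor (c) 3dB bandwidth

Step 1 — Resonance: ω₀ = 1/√(LC) = 1/√(0.00956·1.12e-08) = 9.664e+04 rad/s.
Step 2 — f₀ = ω₀/(2π) = 1.538e+04 Hz.
Step 3 — Series Q: Q = ω₀L/R = 9.664e+04·0.00956/11.5 = 80.34.
Step 4 — Bandwidth: Δω = ω₀/Q = 1203 rad/s; BW = Δω/(2π) = 191.5 Hz.

(a) f₀ = 1.538e+04 Hz  (b) Q = 80.34  (c) BW = 191.5 Hz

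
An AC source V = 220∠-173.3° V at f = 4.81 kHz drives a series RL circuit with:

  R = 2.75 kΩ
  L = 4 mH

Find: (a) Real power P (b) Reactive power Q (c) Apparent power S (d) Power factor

Step 1 — Angular frequency: ω = 2π·f = 2π·4810 = 3.022e+04 rad/s.
Step 2 — Component impedances:
  R: Z = R = 2750 Ω
  L: Z = jωL = j·3.022e+04·0.004 = 0 + j120.9 Ω
Step 3 — Series combination: Z_total = R + L = 2750 + j120.9 Ω = 2753∠2.5° Ω.
Step 4 — Source phasor: V = 220∠-173.3° V = -218.5 - j25.67 V.
Step 5 — Current: I = V / Z = -0.07971 - j0.00583 A = 0.07992∠-175.8° A.
Step 6 — Complex power: S = V·I* = 17.57 + j0.7722 VA.
Step 7 — Real power: P = Re(S) = 17.57 W.
Step 8 — Reactive power: Q = Im(S) = 0.7722 VAR.
Step 9 — Apparent power: |S| = 17.58 VA.
Step 10 — Power factor: PF = P/|S| = 0.999 (lagging).

(a) P = 17.57 W  (b) Q = 0.7722 VAR  (c) S = 17.58 VA  (d) PF = 0.999 (lagging)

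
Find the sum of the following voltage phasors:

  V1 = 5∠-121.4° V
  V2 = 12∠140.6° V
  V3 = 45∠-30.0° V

Step 1 — Convert each phasor to rectangular form:
  V1 = 5·(cos(-121.4°) + j·sin(-121.4°)) = -2.605 - j4.268 V
  V2 = 12·(cos(140.6°) + j·sin(140.6°)) = -9.273 + j7.617 V
  V3 = 45·(cos(-30.0°) + j·sin(-30.0°)) = 38.97 - j22.5 V
Step 2 — Sum components: V_total = 27.09 - j19.15 V.
Step 3 — Convert to polar: |V_total| = 33.18 V, ∠V_total = -35.3°.

V_total = 33.18∠-35.3° V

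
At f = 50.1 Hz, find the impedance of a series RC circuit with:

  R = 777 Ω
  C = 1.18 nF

Step 1 — Angular frequency: ω = 2π·f = 2π·50.1 = 314.8 rad/s.
Step 2 — Component impedances:
  R: Z = R = 777 Ω
  C: Z = 1/(jωC) = -j/(ω·C) = 0 - j2.692e+06 Ω
Step 3 — Series combination: Z_total = R + C = 777 - j2.692e+06 Ω = 2.692e+06∠-90.0° Ω.

Z = 777 - j2.692e+06 Ω = 2.692e+06∠-90.0° Ω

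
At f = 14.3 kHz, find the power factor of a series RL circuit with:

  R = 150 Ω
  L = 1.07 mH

Step 1 — Angular frequency: ω = 2π·f = 2π·1.43e+04 = 8.985e+04 rad/s.
Step 2 — Component impedances:
  R: Z = R = 150 Ω
  L: Z = jωL = j·8.985e+04·0.00107 = 0 + j96.14 Ω
Step 3 — Series combination: Z_total = R + L = 150 + j96.14 Ω = 178.2∠32.7° Ω.
Step 4 — Power factor: PF = cos(φ) = Re(Z)/|Z| = 150/178.16 = 0.8419.
Step 5 — Type: Im(Z) = 96.14 ⇒ lagging (phase φ = 32.7°).

PF = 0.8419 (lagging, φ = 32.7°)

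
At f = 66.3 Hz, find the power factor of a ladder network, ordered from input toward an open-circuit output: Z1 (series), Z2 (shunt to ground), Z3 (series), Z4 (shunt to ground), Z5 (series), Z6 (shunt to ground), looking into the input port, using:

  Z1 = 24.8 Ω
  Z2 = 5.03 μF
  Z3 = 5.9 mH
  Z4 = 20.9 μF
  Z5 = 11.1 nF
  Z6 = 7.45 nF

Step 1 — Angular frequency: ω = 2π·f = 2π·66.3 = 416.6 rad/s.
Step 2 — Component impedances:
  Z1: Z = R = 24.8 Ω
  Z2: Z = 1/(jωC) = -j/(ω·C) = 0 - j477.2 Ω
  Z3: Z = jωL = j·416.6·0.0059 = 0 + j2.458 Ω
  Z4: Z = 1/(jωC) = -j/(ω·C) = 0 - j114.9 Ω
  Z5: Z = 1/(jωC) = -j/(ω·C) = 0 - j2.163e+05 Ω
  Z6: Z = 1/(jωC) = -j/(ω·C) = 0 - j3.222e+05 Ω
Step 3 — Ladder network (open output): work backward from the far end, alternating series and parallel combinations. Z_in = 24.8 - j90.96 Ω = 94.28∠-74.7° Ω.
Step 4 — Power factor: PF = cos(φ) = Re(Z)/|Z| = 24.8/94.278 = 0.2631.
Step 5 — Type: Im(Z) = -90.96 ⇒ leading (phase φ = -74.7°).

PF = 0.2631 (leading, φ = -74.7°)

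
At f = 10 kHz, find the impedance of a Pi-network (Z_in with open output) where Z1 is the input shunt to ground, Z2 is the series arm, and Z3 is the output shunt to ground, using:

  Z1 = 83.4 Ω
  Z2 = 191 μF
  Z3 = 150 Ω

Step 1 — Angular frequency: ω = 2π·f = 2π·1e+04 = 6.283e+04 rad/s.
Step 2 — Component impedances:
  Z1: Z = R = 83.4 Ω
  Z2: Z = 1/(jωC) = -j/(ω·C) = 0 - j0.08333 Ω
  Z3: Z = R = 150 Ω
Step 3 — With open output, the series arm Z2 and the output shunt Z3 appear in series to ground: Z2 + Z3 = 150 - j0.08333 Ω.
Step 4 — Parallel with input shunt Z1: Z_in = Z1 || (Z2 + Z3) = 53.6 - j0.01064 Ω = 53.6∠-0.0° Ω.

Z = 53.6 - j0.01064 Ω = 53.6∠-0.0° Ω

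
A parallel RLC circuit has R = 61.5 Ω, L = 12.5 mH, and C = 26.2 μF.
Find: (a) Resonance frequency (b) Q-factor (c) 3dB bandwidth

Step 1 — Resonance: ω₀ = 1/√(LC) = 1/√(0.0125·2.62e-05) = 1747 rad/s.
Step 2 — f₀ = ω₀/(2π) = 278.1 Hz.
Step 3 — Parallel Q: Q = R/(ω₀L) = 61.5/(1747·0.0125) = 2.816.
Step 4 — Bandwidth: Δω = ω₀/Q = 620.6 rad/s; BW = Δω/(2π) = 98.77 Hz.

(a) f₀ = 278.1 Hz  (b) Q = 2.816  (c) BW = 98.77 Hz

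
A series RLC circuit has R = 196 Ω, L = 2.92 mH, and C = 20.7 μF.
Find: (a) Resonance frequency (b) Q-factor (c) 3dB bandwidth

Step 1 — Resonance: ω₀ = 1/√(LC) = 1/√(0.00292·2.07e-05) = 4067 rad/s.
Step 2 — f₀ = ω₀/(2π) = 647.4 Hz.
Step 3 — Series Q: Q = ω₀L/R = 4067·0.00292/196 = 0.0606.
Step 4 — Bandwidth: Δω = ω₀/Q = 6.712e+04 rad/s; BW = Δω/(2π) = 1.068e+04 Hz.

(a) f₀ = 647.4 Hz  (b) Q = 0.0606  (c) BW = 1.068e+04 Hz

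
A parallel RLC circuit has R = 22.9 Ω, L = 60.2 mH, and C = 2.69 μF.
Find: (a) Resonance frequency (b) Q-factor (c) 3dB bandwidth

Step 1 — Resonance: ω₀ = 1/√(LC) = 1/√(0.0602·2.69e-06) = 2485 rad/s.
Step 2 — f₀ = ω₀/(2π) = 395.5 Hz.
Step 3 — Parallel Q: Q = R/(ω₀L) = 22.9/(2485·0.0602) = 0.1531.
Step 4 — Bandwidth: Δω = ω₀/Q = 1.623e+04 rad/s; BW = Δω/(2π) = 2584 Hz.

(a) f₀ = 395.5 Hz  (b) Q = 0.1531  (c) BW = 2584 Hz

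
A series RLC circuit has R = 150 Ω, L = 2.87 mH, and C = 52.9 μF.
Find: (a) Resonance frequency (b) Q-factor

Step 1 — Resonance condition Im(Z)=0 gives ω₀ = 1/√(LC).
Step 2 — ω₀ = 1/√(0.00287·5.29e-05) = 2566 rad/s.
Step 3 — f₀ = ω₀/(2π) = 408.5 Hz.
Step 4 — Series Q: Q = ω₀L/R = 2566·0.00287/150 = 0.0491.

(a) f₀ = 408.5 Hz  (b) Q = 0.0491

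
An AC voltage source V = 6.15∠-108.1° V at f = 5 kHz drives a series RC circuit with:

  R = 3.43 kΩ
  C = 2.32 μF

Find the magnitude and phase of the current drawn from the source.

Step 1 — Angular frequency: ω = 2π·f = 2π·5000 = 3.142e+04 rad/s.
Step 2 — Component impedances:
  R: Z = R = 3430 Ω
  C: Z = 1/(jωC) = -j/(ω·C) = 0 - j13.72 Ω
Step 3 — Series combination: Z_total = R + C = 3430 - j13.72 Ω = 3430∠-0.2° Ω.
Step 4 — Source phasor: V = 6.15∠-108.1° V = -1.911 - j5.846 V.
Step 5 — Ohm's law: I = V / Z_total = (-1.911 - j5.846) / (3430 - j13.72) = -0.0005502 - j0.001706 A.
Step 6 — Convert to polar: |I| = 0.001793 A, ∠I = -107.9°.

I = 0.001793∠-107.9° A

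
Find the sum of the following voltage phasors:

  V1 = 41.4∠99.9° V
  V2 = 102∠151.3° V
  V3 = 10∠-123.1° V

Step 1 — Convert each phasor to rectangular form:
  V1 = 41.4·(cos(99.9°) + j·sin(99.9°)) = -7.118 + j40.78 V
  V2 = 102·(cos(151.3°) + j·sin(151.3°)) = -89.47 + j48.98 V
  V3 = 10·(cos(-123.1°) + j·sin(-123.1°)) = -5.461 - j8.377 V
Step 2 — Sum components: V_total = -102 + j81.39 V.
Step 3 — Convert to polar: |V_total| = 130.5 V, ∠V_total = 141.4°.

V_total = 130.5∠141.4° V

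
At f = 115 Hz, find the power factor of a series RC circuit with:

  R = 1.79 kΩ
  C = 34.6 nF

Step 1 — Angular frequency: ω = 2π·f = 2π·115 = 722.6 rad/s.
Step 2 — Component impedances:
  R: Z = R = 1790 Ω
  C: Z = 1/(jωC) = -j/(ω·C) = 0 - j4e+04 Ω
Step 3 — Series combination: Z_total = R + C = 1790 - j4e+04 Ω = 4.004e+04∠-87.4° Ω.
Step 4 — Power factor: PF = cos(φ) = Re(Z)/|Z| = 1790/4.004e+04 = 0.04471.
Step 5 — Type: Im(Z) = -4e+04 ⇒ leading (phase φ = -87.4°).

PF = 0.04471 (leading, φ = -87.4°)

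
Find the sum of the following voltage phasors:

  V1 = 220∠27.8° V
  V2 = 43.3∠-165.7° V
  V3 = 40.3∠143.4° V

Step 1 — Convert each phasor to rectangular form:
  V1 = 220·(cos(27.8°) + j·sin(27.8°)) = 194.6 + j102.6 V
  V2 = 43.3·(cos(-165.7°) + j·sin(-165.7°)) = -41.96 - j10.7 V
  V3 = 40.3·(cos(143.4°) + j·sin(143.4°)) = -32.35 + j24.03 V
Step 2 — Sum components: V_total = 120.3 + j115.9 V.
Step 3 — Convert to polar: |V_total| = 167.1 V, ∠V_total = 43.9°.

V_total = 167.1∠43.9° V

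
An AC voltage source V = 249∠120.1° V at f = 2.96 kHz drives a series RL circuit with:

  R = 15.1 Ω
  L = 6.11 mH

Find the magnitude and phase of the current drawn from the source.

Step 1 — Angular frequency: ω = 2π·f = 2π·2960 = 1.86e+04 rad/s.
Step 2 — Component impedances:
  R: Z = R = 15.1 Ω
  L: Z = jωL = j·1.86e+04·0.00611 = 0 + j113.6 Ω
Step 3 — Series combination: Z_total = R + L = 15.1 + j113.6 Ω = 114.6∠82.4° Ω.
Step 4 — Source phasor: V = 249∠120.1° V = -124.9 + j215.4 V.
Step 5 — Ohm's law: I = V / Z_total = (-124.9 + j215.4) / (15.1 + j113.6) = 1.719 + j1.327 A.
Step 6 — Convert to polar: |I| = 2.172 A, ∠I = 37.7°.

I = 2.172∠37.7° A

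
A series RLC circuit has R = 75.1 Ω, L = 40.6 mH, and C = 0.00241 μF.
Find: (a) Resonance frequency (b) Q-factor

Step 1 — Resonance condition Im(Z)=0 gives ω₀ = 1/√(LC).
Step 2 — ω₀ = 1/√(0.0406·2.41e-09) = 1.011e+05 rad/s.
Step 3 — f₀ = ω₀/(2π) = 1.609e+04 Hz.
Step 4 — Series Q: Q = ω₀L/R = 1.011e+05·0.0406/75.1 = 54.65.

(a) f₀ = 1.609e+04 Hz  (b) Q = 54.65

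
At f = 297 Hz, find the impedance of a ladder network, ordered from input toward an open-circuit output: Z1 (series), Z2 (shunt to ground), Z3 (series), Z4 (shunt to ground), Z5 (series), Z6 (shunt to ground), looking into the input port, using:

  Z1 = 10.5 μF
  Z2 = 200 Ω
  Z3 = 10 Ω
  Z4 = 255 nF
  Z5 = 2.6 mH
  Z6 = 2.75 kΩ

Step 1 — Angular frequency: ω = 2π·f = 2π·297 = 1866 rad/s.
Step 2 — Component impedances:
  Z1: Z = 1/(jωC) = -j/(ω·C) = 0 - j51.04 Ω
  Z2: Z = R = 200 Ω
  Z3: Z = R = 10 Ω
  Z4: Z = 1/(jωC) = -j/(ω·C) = 0 - j2101 Ω
  Z5: Z = jωL = j·1866·0.0026 = 0 + j4.852 Ω
  Z6: Z = R = 2750 Ω
Step 3 — Ladder network (open output): work backward from the far end, alternating series and parallel combinations. Z_in = 185 - j67.3 Ω = 196.8∠-20.0° Ω.

Z = 185 - j67.3 Ω = 196.8∠-20.0° Ω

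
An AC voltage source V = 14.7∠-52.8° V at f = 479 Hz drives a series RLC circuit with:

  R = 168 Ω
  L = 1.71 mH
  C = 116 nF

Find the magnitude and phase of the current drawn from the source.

Step 1 — Angular frequency: ω = 2π·f = 2π·479 = 3010 rad/s.
Step 2 — Component impedances:
  R: Z = R = 168 Ω
  L: Z = jωL = j·3010·0.00171 = 0 + j5.146 Ω
  C: Z = 1/(jωC) = -j/(ω·C) = 0 - j2864 Ω
Step 3 — Series combination: Z_total = R + L + C = 168 - j2859 Ω = 2864∠-86.6° Ω.
Step 4 — Source phasor: V = 14.7∠-52.8° V = 8.888 - j11.71 V.
Step 5 — Ohm's law: I = V / Z_total = (8.888 - j11.71) / (168 - j2859) = 0.004263 + j0.002858 A.
Step 6 — Convert to polar: |I| = 0.005132 A, ∠I = 33.8°.

I = 0.005132∠33.8° A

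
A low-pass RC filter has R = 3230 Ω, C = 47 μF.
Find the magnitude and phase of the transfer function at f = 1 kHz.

Step 1 — Angular frequency: ω = 2π·1000 = 6283 rad/s.
Step 2 — Transfer function: H(jω) = 1/(1 + jωRC).
Step 3 — Denominator: 1 + jωRC = 1 + j·6283·3230·4.7e-05 = 1 + j953.9.
Step 4 — H = 1.099e-06 - j0.001048.
Step 5 — Magnitude: |H| = 0.001048 (-59.6 dB); phase: φ = -89.9°.

|H| = 0.001048 (-59.6 dB), φ = -89.9°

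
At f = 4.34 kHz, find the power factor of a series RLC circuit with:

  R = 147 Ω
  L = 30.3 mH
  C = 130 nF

Step 1 — Angular frequency: ω = 2π·f = 2π·4340 = 2.727e+04 rad/s.
Step 2 — Component impedances:
  R: Z = R = 147 Ω
  L: Z = jωL = j·2.727e+04·0.0303 = 0 + j826.3 Ω
  C: Z = 1/(jωC) = -j/(ω·C) = 0 - j282.1 Ω
Step 3 — Series combination: Z_total = R + L + C = 147 + j544.2 Ω = 563.7∠74.9° Ω.
Step 4 — Power factor: PF = cos(φ) = Re(Z)/|Z| = 147/563.7 = 0.2608.
Step 5 — Type: Im(Z) = 544.2 ⇒ lagging (phase φ = 74.9°).

PF = 0.2608 (lagging, φ = 74.9°)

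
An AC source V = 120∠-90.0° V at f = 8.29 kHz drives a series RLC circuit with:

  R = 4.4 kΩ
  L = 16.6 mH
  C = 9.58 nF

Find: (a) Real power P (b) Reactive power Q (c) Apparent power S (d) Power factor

Step 1 — Angular frequency: ω = 2π·f = 2π·8290 = 5.209e+04 rad/s.
Step 2 — Component impedances:
  R: Z = R = 4400 Ω
  L: Z = jωL = j·5.209e+04·0.0166 = 0 + j864.7 Ω
  C: Z = 1/(jωC) = -j/(ω·C) = 0 - j2004 Ω
Step 3 — Series combination: Z_total = R + L + C = 4400 - j1139 Ω = 4545∠-14.5° Ω.
Step 4 — Source phasor: V = 120∠-90.0° V = 0 - j120 V.
Step 5 — Current: I = V / Z = 0.006618 - j0.02556 A = 0.0264∠-75.5° A.
Step 6 — Complex power: S = V·I* = 3.067 - j0.7942 VA.
Step 7 — Real power: P = Re(S) = 3.067 W.
Step 8 — Reactive power: Q = Im(S) = -0.7942 VAR.
Step 9 — Apparent power: |S| = 3.168 VA.
Step 10 — Power factor: PF = P/|S| = 0.9681 (leading).

(a) P = 3.067 W  (b) Q = -0.7942 VAR  (c) S = 3.168 VA  (d) PF = 0.9681 (leading)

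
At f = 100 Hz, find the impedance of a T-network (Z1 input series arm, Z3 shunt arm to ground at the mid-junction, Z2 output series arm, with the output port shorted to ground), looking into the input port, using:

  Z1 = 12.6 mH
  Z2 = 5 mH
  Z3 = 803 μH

Step 1 — Angular frequency: ω = 2π·f = 2π·100 = 628.3 rad/s.
Step 2 — Component impedances:
  Z1: Z = jωL = j·628.3·0.0126 = 0 + j7.917 Ω
  Z2: Z = jωL = j·628.3·0.005 = 0 + j3.142 Ω
  Z3: Z = jωL = j·628.3·0.000803 = 0 + j0.5045 Ω
Step 3 — With the output port shorted to ground, the output series arm Z2 runs from the junction to ground; the shunt arm Z3 also runs from the junction to ground. They appear in parallel: Z3 || Z2 = 0 + j0.4347 Ω.
Step 4 — Series with input arm Z1: Z_in = Z1 + (Z3 || Z2) = 0 + j8.352 Ω = 8.352∠90.0° Ω.

Z = 0 + j8.352 Ω = 8.352∠90.0° Ω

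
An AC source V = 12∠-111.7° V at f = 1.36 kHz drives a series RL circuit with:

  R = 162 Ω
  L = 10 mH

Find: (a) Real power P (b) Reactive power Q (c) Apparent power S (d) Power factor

Step 1 — Angular frequency: ω = 2π·f = 2π·1360 = 8545 rad/s.
Step 2 — Component impedances:
  R: Z = R = 162 Ω
  L: Z = jωL = j·8545·0.01 = 0 + j85.45 Ω
Step 3 — Series combination: Z_total = R + L = 162 + j85.45 Ω = 183.2∠27.8° Ω.
Step 4 — Source phasor: V = 12∠-111.7° V = -4.437 - j11.15 V.
Step 5 — Current: I = V / Z = -0.04983 - j0.04254 A = 0.06552∠-139.5° A.
Step 6 — Complex power: S = V·I* = 0.6954 + j0.3668 VA.
Step 7 — Real power: P = Re(S) = 0.6954 W.
Step 8 — Reactive power: Q = Im(S) = 0.3668 VAR.
Step 9 — Apparent power: |S| = 0.7862 VA.
Step 10 — Power factor: PF = P/|S| = 0.8845 (lagging).

(a) P = 0.6954 W  (b) Q = 0.3668 VAR  (c) S = 0.7862 VA  (d) PF = 0.8845 (lagging)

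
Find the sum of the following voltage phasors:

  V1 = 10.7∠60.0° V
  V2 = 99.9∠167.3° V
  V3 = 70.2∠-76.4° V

Step 1 — Convert each phasor to rectangular form:
  V1 = 10.7·(cos(60.0°) + j·sin(60.0°)) = 5.35 + j9.266 V
  V2 = 99.9·(cos(167.3°) + j·sin(167.3°)) = -97.46 + j21.96 V
  V3 = 70.2·(cos(-76.4°) + j·sin(-76.4°)) = 16.51 - j68.23 V
Step 2 — Sum components: V_total = -75.6 - j37 V.
Step 3 — Convert to polar: |V_total| = 84.17 V, ∠V_total = -153.9°.

V_total = 84.17∠-153.9° V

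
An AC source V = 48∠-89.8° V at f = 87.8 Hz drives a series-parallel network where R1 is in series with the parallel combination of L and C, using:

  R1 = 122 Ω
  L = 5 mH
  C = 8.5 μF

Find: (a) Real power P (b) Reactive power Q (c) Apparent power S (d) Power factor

Step 1 — Angular frequency: ω = 2π·f = 2π·87.8 = 551.7 rad/s.
Step 2 — Component impedances:
  R1: Z = R = 122 Ω
  L: Z = jωL = j·551.7·0.005 = 0 + j2.758 Ω
  C: Z = 1/(jωC) = -j/(ω·C) = 0 - j213.3 Ω
Step 3 — Parallel branch: L || C = 1/(1/L + 1/C) = 0 + j2.794 Ω.
Step 4 — Series with R1: Z_total = R1 + (L || C) = 122 + j2.794 Ω = 122∠1.3° Ω.
Step 5 — Source phasor: V = 48∠-89.8° V = 0.1676 - j48 V.
Step 6 — Current: I = V / Z = -0.007635 - j0.3933 A = 0.3933∠-91.1° A.
Step 7 — Complex power: S = V·I* = 18.88 + j0.4323 VA.
Step 8 — Real power: P = Re(S) = 18.88 W.
Step 9 — Reactive power: Q = Im(S) = 0.4323 VAR.
Step 10 — Apparent power: |S| = 18.88 VA.
Step 11 — Power factor: PF = P/|S| = 0.9997 (lagging).

(a) P = 18.88 W  (b) Q = 0.4323 VAR  (c) S = 18.88 VA  (d) PF = 0.9997 (lagging)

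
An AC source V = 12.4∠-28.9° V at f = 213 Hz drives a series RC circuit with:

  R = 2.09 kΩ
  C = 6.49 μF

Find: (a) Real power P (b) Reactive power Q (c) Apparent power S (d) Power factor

Step 1 — Angular frequency: ω = 2π·f = 2π·213 = 1338 rad/s.
Step 2 — Component impedances:
  R: Z = R = 2090 Ω
  C: Z = 1/(jωC) = -j/(ω·C) = 0 - j115.1 Ω
Step 3 — Series combination: Z_total = R + C = 2090 - j115.1 Ω = 2093∠-3.2° Ω.
Step 4 — Source phasor: V = 12.4∠-28.9° V = 10.86 - j5.993 V.
Step 5 — Current: I = V / Z = 0.005336 - j0.002573 A = 0.005924∠-25.7° A.
Step 6 — Complex power: S = V·I* = 0.07335 - j0.00404 VA.
Step 7 — Real power: P = Re(S) = 0.07335 W.
Step 8 — Reactive power: Q = Im(S) = -0.00404 VAR.
Step 9 — Apparent power: |S| = 0.07346 VA.
Step 10 — Power factor: PF = P/|S| = 0.9985 (leading).

(a) P = 0.07335 W  (b) Q = -0.00404 VAR  (c) S = 0.07346 VA  (d) PF = 0.9985 (leading)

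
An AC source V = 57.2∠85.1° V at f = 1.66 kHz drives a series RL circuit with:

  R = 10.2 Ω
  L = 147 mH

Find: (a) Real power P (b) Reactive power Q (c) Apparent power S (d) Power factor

Step 1 — Angular frequency: ω = 2π·f = 2π·1660 = 1.043e+04 rad/s.
Step 2 — Component impedances:
  R: Z = R = 10.2 Ω
  L: Z = jωL = j·1.043e+04·0.147 = 0 + j1533 Ω
Step 3 — Series combination: Z_total = R + L = 10.2 + j1533 Ω = 1533∠89.6° Ω.
Step 4 — Source phasor: V = 57.2∠85.1° V = 4.886 + j56.99 V.
Step 5 — Current: I = V / Z = 0.03719 - j0.002939 A = 0.03731∠-4.5° A.
Step 6 — Complex power: S = V·I* = 0.0142 + j2.134 VA.
Step 7 — Real power: P = Re(S) = 0.0142 W.
Step 8 — Reactive power: Q = Im(S) = 2.134 VAR.
Step 9 — Apparent power: |S| = 2.134 VA.
Step 10 — Power factor: PF = P/|S| = 0.006653 (lagging).

(a) P = 0.0142 W  (b) Q = 2.134 VAR  (c) S = 2.134 VA  (d) PF = 0.006653 (lagging)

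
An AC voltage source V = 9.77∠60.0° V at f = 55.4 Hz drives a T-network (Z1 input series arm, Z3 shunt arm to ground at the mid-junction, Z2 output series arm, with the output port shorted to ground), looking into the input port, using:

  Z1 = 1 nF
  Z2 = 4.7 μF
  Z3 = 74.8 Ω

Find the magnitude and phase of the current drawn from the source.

Step 1 — Angular frequency: ω = 2π·f = 2π·55.4 = 348.1 rad/s.
Step 2 — Component impedances:
  Z1: Z = 1/(jωC) = -j/(ω·C) = 0 - j2.873e+06 Ω
  Z2: Z = 1/(jωC) = -j/(ω·C) = 0 - j611.2 Ω
  Z3: Z = R = 74.8 Ω
Step 3 — With the output port shorted to ground, the output series arm Z2 runs from the junction to ground; the shunt arm Z3 also runs from the junction to ground. They appear in parallel: Z3 || Z2 = 73.7 - j9.019 Ω.
Step 4 — Series with input arm Z1: Z_in = Z1 + (Z3 || Z2) = 73.7 - j2.873e+06 Ω = 2.873e+06∠-90.0° Ω.
Step 5 — Source phasor: V = 9.77∠60.0° V = 4.885 + j8.461 V.
Step 6 — Ohm's law: I = V / Z_total = (4.885 + j8.461) / (73.7 - j2.873e+06) = -2.945e-06 + j1.7e-06 A.
Step 7 — Convert to polar: |I| = 3.401e-06 A, ∠I = 150.0°.

I = 3.401e-06∠150.0° A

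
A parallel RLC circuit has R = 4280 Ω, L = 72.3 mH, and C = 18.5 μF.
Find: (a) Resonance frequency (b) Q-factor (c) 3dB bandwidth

Step 1 — Resonance: ω₀ = 1/√(LC) = 1/√(0.0723·1.85e-05) = 864.7 rad/s.
Step 2 — f₀ = ω₀/(2π) = 137.6 Hz.
Step 3 — Parallel Q: Q = R/(ω₀L) = 4280/(864.7·0.0723) = 68.46.
Step 4 — Bandwidth: Δω = ω₀/Q = 12.63 rad/s; BW = Δω/(2π) = 2.01 Hz.

(a) f₀ = 137.6 Hz  (b) Q = 68.46  (c) BW = 2.01 Hz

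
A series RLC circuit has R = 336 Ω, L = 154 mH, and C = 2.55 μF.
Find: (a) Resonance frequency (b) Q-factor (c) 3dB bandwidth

Step 1 — Resonance condition Im(Z)=0 gives ω₀ = 1/√(LC).
Step 2 — ω₀ = 1/√(0.154·2.55e-06) = 1596 rad/s.
Step 3 — f₀ = ω₀/(2π) = 254 Hz.
Step 4 — Series Q: Q = ω₀L/R = 1596·0.154/336 = 0.7314.
Step 5 — 3dB bandwidth: Δω = ω₀/Q = 2182 rad/s; BW = Δω/(2π) = 347.2 Hz.

(a) f₀ = 254 Hz  (b) Q = 0.7314  (c) BW = 347.2 Hz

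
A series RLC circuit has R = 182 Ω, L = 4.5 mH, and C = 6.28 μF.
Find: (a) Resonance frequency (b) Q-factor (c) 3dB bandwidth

Step 1 — Resonance condition Im(Z)=0 gives ω₀ = 1/√(LC).
Step 2 — ω₀ = 1/√(0.0045·6.28e-06) = 5949 rad/s.
Step 3 — f₀ = ω₀/(2π) = 946.7 Hz.
Step 4 — Series Q: Q = ω₀L/R = 5949·0.0045/182 = 0.1471.
Step 5 — 3dB bandwidth: Δω = ω₀/Q = 4.044e+04 rad/s; BW = Δω/(2π) = 6437 Hz.

(a) f₀ = 946.7 Hz  (b) Q = 0.1471  (c) BW = 6437 Hz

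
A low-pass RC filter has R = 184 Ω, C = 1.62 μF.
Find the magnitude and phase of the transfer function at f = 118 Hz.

Step 1 — Angular frequency: ω = 2π·118 = 741.4 rad/s.
Step 2 — Transfer function: H(jω) = 1/(1 + jωRC).
Step 3 — Denominator: 1 + jωRC = 1 + j·741.4·184·1.62e-06 = 1 + j0.221.
Step 4 — H = 0.9534 - j0.2107.
Step 5 — Magnitude: |H| = 0.9764 (-0.2 dB); phase: φ = -12.5°.

|H| = 0.9764 (-0.2 dB), φ = -12.5°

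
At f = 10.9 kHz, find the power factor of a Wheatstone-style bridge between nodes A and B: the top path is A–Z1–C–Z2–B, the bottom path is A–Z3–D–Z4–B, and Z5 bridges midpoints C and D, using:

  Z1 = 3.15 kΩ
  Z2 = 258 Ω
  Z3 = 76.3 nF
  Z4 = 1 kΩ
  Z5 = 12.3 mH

Step 1 — Angular frequency: ω = 2π·f = 2π·1.09e+04 = 6.849e+04 rad/s.
Step 2 — Component impedances:
  Z1: Z = R = 3150 Ω
  Z2: Z = R = 258 Ω
  Z3: Z = 1/(jωC) = -j/(ω·C) = 0 - j191.4 Ω
  Z4: Z = R = 1000 Ω
  Z5: Z = jωL = j·6.849e+04·0.0123 = 0 + j842.4 Ω
Step 3 — Bridge requires nodal analysis (the Z5 bridge couples midpoints C and D, so the two paths cannot be reduced to a simple series/parallel combination). Setting node B to ground and injecting 1 A at node A, the 3-node admittance system at A, C, D solves to V_A = Z_AB = 439.8 + j130 Ω = 458.6∠16.5° Ω.
Step 4 — Power factor: PF = cos(φ) = Re(Z)/|Z| = 439.8/458.6 = 0.959.
Step 5 — Type: Im(Z) = 130 ⇒ lagging (phase φ = 16.5°).

PF = 0.959 (lagging, φ = 16.5°)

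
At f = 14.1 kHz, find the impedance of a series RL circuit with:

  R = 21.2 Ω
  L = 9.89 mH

Step 1 — Angular frequency: ω = 2π·f = 2π·1.41e+04 = 8.859e+04 rad/s.
Step 2 — Component impedances:
  R: Z = R = 21.2 Ω
  L: Z = jωL = j·8.859e+04·0.00989 = 0 + j876.2 Ω
Step 3 — Series combination: Z_total = R + L = 21.2 + j876.2 Ω = 876.4∠88.6° Ω.

Z = 21.2 + j876.2 Ω = 876.4∠88.6° Ω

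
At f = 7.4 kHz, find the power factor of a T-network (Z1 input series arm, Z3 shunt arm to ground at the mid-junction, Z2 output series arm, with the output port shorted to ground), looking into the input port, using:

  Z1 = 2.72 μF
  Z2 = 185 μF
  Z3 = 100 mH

Step 1 — Angular frequency: ω = 2π·f = 2π·7400 = 4.65e+04 rad/s.
Step 2 — Component impedances:
  Z1: Z = 1/(jωC) = -j/(ω·C) = 0 - j7.907 Ω
  Z2: Z = 1/(jωC) = -j/(ω·C) = 0 - j0.1163 Ω
  Z3: Z = jωL = j·4.65e+04·0.1 = 0 + j4650 Ω
Step 3 — With the output port shorted to ground, the output series arm Z2 runs from the junction to ground; the shunt arm Z3 also runs from the junction to ground. They appear in parallel: Z3 || Z2 = 0 - j0.1163 Ω.
Step 4 — Series with input arm Z1: Z_in = Z1 + (Z3 || Z2) = 0 - j8.023 Ω = 8.023∠-90.0° Ω.
Step 5 — Power factor: PF = cos(φ) = Re(Z)/|Z| = 0/8.023 = 0.
Step 6 — Type: Im(Z) = -8.023 ⇒ leading (phase φ = -90.0°).

PF = 0 (leading, φ = -90.0°)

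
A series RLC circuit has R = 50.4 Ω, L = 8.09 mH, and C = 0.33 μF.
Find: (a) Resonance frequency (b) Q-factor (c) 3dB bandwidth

Step 1 — Resonance condition Im(Z)=0 gives ω₀ = 1/√(LC).
Step 2 — ω₀ = 1/√(0.00809·3.3e-07) = 1.935e+04 rad/s.
Step 3 — f₀ = ω₀/(2π) = 3080 Hz.
Step 4 — Series Q: Q = ω₀L/R = 1.935e+04·0.00809/50.4 = 3.107.
Step 5 — 3dB bandwidth: Δω = ω₀/Q = 6230 rad/s; BW = Δω/(2π) = 991.5 Hz.

(a) f₀ = 3080 Hz  (b) Q = 3.107  (c) BW = 991.5 Hz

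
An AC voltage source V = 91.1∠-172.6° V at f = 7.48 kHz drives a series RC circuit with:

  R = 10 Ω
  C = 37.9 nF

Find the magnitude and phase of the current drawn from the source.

Step 1 — Angular frequency: ω = 2π·f = 2π·7480 = 4.7e+04 rad/s.
Step 2 — Component impedances:
  R: Z = R = 10 Ω
  C: Z = 1/(jωC) = -j/(ω·C) = 0 - j561.4 Ω
Step 3 — Series combination: Z_total = R + C = 10 - j561.4 Ω = 561.5∠-89.0° Ω.
Step 4 — Source phasor: V = 91.1∠-172.6° V = -90.34 - j11.73 V.
Step 5 — Ohm's law: I = V / Z_total = (-90.34 - j11.73) / (10 - j561.4) = 0.01803 - j0.1612 A.
Step 6 — Convert to polar: |I| = 0.1622 A, ∠I = -83.6°.

I = 0.1622∠-83.6° A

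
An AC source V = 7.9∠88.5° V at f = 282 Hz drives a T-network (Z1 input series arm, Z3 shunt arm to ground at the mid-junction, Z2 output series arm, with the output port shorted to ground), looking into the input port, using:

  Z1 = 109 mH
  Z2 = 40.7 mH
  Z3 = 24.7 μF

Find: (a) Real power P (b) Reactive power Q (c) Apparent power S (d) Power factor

Step 1 — Angular frequency: ω = 2π·f = 2π·282 = 1772 rad/s.
Step 2 — Component impedances:
  Z1: Z = jωL = j·1772·0.109 = 0 + j193.1 Ω
  Z2: Z = jωL = j·1772·0.0407 = 0 + j72.11 Ω
  Z3: Z = 1/(jωC) = -j/(ω·C) = 0 - j22.85 Ω
Step 3 — With the output port shorted to ground, the output series arm Z2 runs from the junction to ground; the shunt arm Z3 also runs from the junction to ground. They appear in parallel: Z3 || Z2 = 0 - j33.45 Ω.
Step 4 — Series with input arm Z1: Z_in = Z1 + (Z3 || Z2) = 0 + j159.7 Ω = 159.7∠90.0° Ω.
Step 5 — Source phasor: V = 7.9∠88.5° V = 0.2068 + j7.897 V.
Step 6 — Current: I = V / Z = 0.04946 - j0.001295 A = 0.04947∠-1.5° A.
Step 7 — Complex power: S = V·I* = 0 + j0.3908 VA.
Step 8 — Real power: P = Re(S) = 0 W.
Step 9 — Reactive power: Q = Im(S) = 0.3908 VAR.
Step 10 — Apparent power: |S| = 0.3908 VA.
Step 11 — Power factor: PF = P/|S| = 0 (lagging).

(a) P = 0 W  (b) Q = 0.3908 VAR  (c) S = 0.3908 VA  (d) PF = 0 (lagging)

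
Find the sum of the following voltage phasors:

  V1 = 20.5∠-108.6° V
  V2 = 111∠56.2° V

Step 1 — Convert each phasor to rectangular form:
  V1 = 20.5·(cos(-108.6°) + j·sin(-108.6°)) = -6.539 - j19.43 V
  V2 = 111·(cos(56.2°) + j·sin(56.2°)) = 61.75 + j92.24 V
Step 2 — Sum components: V_total = 55.21 + j72.81 V.
Step 3 — Convert to polar: |V_total| = 91.38 V, ∠V_total = 52.8°.

V_total = 91.38∠52.8° V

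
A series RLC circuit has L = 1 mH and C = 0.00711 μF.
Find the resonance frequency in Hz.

Step 1 — Resonance condition Im(Z)=0 gives ω₀ = 1/√(LC).
Step 2 — ω₀ = 1/√(0.001·7.11e-09) = 3.75e+05 rad/s.
Step 3 — f₀ = ω₀/(2π) = 5.969e+04 Hz.

f₀ = 5.969e+04 Hz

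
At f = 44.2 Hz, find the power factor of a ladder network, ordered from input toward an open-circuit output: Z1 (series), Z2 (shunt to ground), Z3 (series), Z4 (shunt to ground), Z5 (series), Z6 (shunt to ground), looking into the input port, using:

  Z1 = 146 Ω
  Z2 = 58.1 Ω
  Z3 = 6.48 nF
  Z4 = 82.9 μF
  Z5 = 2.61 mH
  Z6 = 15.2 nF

Step 1 — Angular frequency: ω = 2π·f = 2π·44.2 = 277.7 rad/s.
Step 2 — Component impedances:
  Z1: Z = R = 146 Ω
  Z2: Z = R = 58.1 Ω
  Z3: Z = 1/(jωC) = -j/(ω·C) = 0 - j5.557e+05 Ω
  Z4: Z = 1/(jωC) = -j/(ω·C) = 0 - j43.44 Ω
  Z5: Z = jωL = j·277.7·0.00261 = 0 + j0.7248 Ω
  Z6: Z = 1/(jωC) = -j/(ω·C) = 0 - j2.369e+05 Ω
Step 3 — Ladder network (open output): work backward from the far end, alternating series and parallel combinations. Z_in = 204.1 - j0.006074 Ω = 204.1∠-0.0° Ω.
Step 4 — Power factor: PF = cos(φ) = Re(Z)/|Z| = 204.1/204.1 = 1.
Step 5 — Type: Im(Z) = -0.006074 ⇒ leading (phase φ = -0.0°).

PF = 1 (leading, φ = -0.0°)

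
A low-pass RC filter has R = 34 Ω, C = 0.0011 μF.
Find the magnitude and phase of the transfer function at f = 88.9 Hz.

Step 1 — Angular frequency: ω = 2π·88.9 = 558.6 rad/s.
Step 2 — Transfer function: H(jω) = 1/(1 + jωRC).
Step 3 — Denominator: 1 + jωRC = 1 + j·558.6·34·1.1e-09 = 1 + j2.089e-05.
Step 4 — H = 1 - j2.089e-05.
Step 5 — Magnitude: |H| = 1 (-0.0 dB); phase: φ = -0.0°.

|H| = 1 (-0.0 dB), φ = -0.0°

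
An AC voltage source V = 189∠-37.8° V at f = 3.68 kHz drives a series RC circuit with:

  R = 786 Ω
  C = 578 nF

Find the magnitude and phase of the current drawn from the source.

Step 1 — Angular frequency: ω = 2π·f = 2π·3680 = 2.312e+04 rad/s.
Step 2 — Component impedances:
  R: Z = R = 786 Ω
  C: Z = 1/(jωC) = -j/(ω·C) = 0 - j74.82 Ω
Step 3 — Series combination: Z_total = R + C = 786 - j74.82 Ω = 789.6∠-5.4° Ω.
Step 4 — Source phasor: V = 189∠-37.8° V = 149.3 - j115.8 V.
Step 5 — Ohm's law: I = V / Z_total = (149.3 - j115.8) / (786 - j74.82) = 0.2022 - j0.1281 A.
Step 6 — Convert to polar: |I| = 0.2394 A, ∠I = -32.4°.

I = 0.2394∠-32.4° A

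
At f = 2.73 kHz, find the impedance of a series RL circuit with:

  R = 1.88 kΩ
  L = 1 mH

Step 1 — Angular frequency: ω = 2π·f = 2π·2730 = 1.715e+04 rad/s.
Step 2 — Component impedances:
  R: Z = R = 1880 Ω
  L: Z = jωL = j·1.715e+04·0.001 = 0 + j17.15 Ω
Step 3 — Series combination: Z_total = R + L = 1880 + j17.15 Ω = 1880∠0.5° Ω.

Z = 1880 + j17.15 Ω = 1880∠0.5° Ω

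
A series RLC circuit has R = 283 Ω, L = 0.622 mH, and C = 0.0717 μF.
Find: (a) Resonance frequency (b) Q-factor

Step 1 — Resonance condition Im(Z)=0 gives ω₀ = 1/√(LC).
Step 2 — ω₀ = 1/√(0.000622·7.17e-08) = 1.497e+05 rad/s.
Step 3 — f₀ = ω₀/(2π) = 2.383e+04 Hz.
Step 4 — Series Q: Q = ω₀L/R = 1.497e+05·0.000622/283 = 0.3291.

(a) f₀ = 2.383e+04 Hz  (b) Q = 0.3291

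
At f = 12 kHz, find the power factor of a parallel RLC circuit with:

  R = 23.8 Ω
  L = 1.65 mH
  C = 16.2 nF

Step 1 — Angular frequency: ω = 2π·f = 2π·1.2e+04 = 7.54e+04 rad/s.
Step 2 — Component impedances:
  R: Z = R = 23.8 Ω
  L: Z = jωL = j·7.54e+04·0.00165 = 0 + j124.4 Ω
  C: Z = 1/(jωC) = -j/(ω·C) = 0 - j818.7 Ω
Step 3 — Parallel combination: 1/Z_total = 1/R + 1/L + 1/C; Z_total = 23.19 + j3.762 Ω = 23.49∠9.2° Ω.
Step 4 — Power factor: PF = cos(φ) = Re(Z)/|Z| = 23.19/23.493 = 0.9871.
Step 5 — Type: Im(Z) = 3.762 ⇒ lagging (phase φ = 9.2°).

PF = 0.9871 (lagging, φ = 9.2°)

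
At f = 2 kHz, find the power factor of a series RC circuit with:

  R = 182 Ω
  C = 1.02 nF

Step 1 — Angular frequency: ω = 2π·f = 2π·2000 = 1.257e+04 rad/s.
Step 2 — Component impedances:
  R: Z = R = 182 Ω
  C: Z = 1/(jωC) = -j/(ω·C) = 0 - j7.802e+04 Ω
Step 3 — Series combination: Z_total = R + C = 182 - j7.802e+04 Ω = 7.802e+04∠-89.9° Ω.
Step 4 — Power factor: PF = cos(φ) = Re(Z)/|Z| = 182/7.802e+04 = 0.002333.
Step 5 — Type: Im(Z) = -7.802e+04 ⇒ leading (phase φ = -89.9°).

PF = 0.002333 (leading, φ = -89.9°)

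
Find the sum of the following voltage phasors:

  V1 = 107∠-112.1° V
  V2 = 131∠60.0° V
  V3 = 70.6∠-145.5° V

Step 1 — Convert each phasor to rectangular form:
  V1 = 107·(cos(-112.1°) + j·sin(-112.1°)) = -40.26 - j99.14 V
  V2 = 131·(cos(60.0°) + j·sin(60.0°)) = 65.5 + j113.4 V
  V3 = 70.6·(cos(-145.5°) + j·sin(-145.5°)) = -58.18 - j39.99 V
Step 2 — Sum components: V_total = -32.94 - j25.68 V.
Step 3 — Convert to polar: |V_total| = 41.77 V, ∠V_total = -142.1°.

V_total = 41.77∠-142.1° V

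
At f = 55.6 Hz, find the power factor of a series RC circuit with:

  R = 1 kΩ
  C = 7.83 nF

Step 1 — Angular frequency: ω = 2π·f = 2π·55.6 = 349.3 rad/s.
Step 2 — Component impedances:
  R: Z = R = 1000 Ω
  C: Z = 1/(jωC) = -j/(ω·C) = 0 - j3.656e+05 Ω
Step 3 — Series combination: Z_total = R + C = 1000 - j3.656e+05 Ω = 3.656e+05∠-89.8° Ω.
Step 4 — Power factor: PF = cos(φ) = Re(Z)/|Z| = 1000/3.656e+05 = 0.002735.
Step 5 — Type: Im(Z) = -3.656e+05 ⇒ leading (phase φ = -89.8°).

PF = 0.002735 (leading, φ = -89.8°)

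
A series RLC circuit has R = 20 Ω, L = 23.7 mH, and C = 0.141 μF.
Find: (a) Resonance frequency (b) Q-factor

Step 1 — Resonance condition Im(Z)=0 gives ω₀ = 1/√(LC).
Step 2 — ω₀ = 1/√(0.0237·1.41e-07) = 1.73e+04 rad/s.
Step 3 — f₀ = ω₀/(2π) = 2753 Hz.
Step 4 — Series Q: Q = ω₀L/R = 1.73e+04·0.0237/20 = 20.5.

(a) f₀ = 2753 Hz  (b) Q = 20.5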